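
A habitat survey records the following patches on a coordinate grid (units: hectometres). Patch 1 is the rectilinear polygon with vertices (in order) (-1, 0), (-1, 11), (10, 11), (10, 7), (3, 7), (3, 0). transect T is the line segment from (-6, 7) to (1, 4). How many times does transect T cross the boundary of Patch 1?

1

The segment meets the boundary at (-1,4.857).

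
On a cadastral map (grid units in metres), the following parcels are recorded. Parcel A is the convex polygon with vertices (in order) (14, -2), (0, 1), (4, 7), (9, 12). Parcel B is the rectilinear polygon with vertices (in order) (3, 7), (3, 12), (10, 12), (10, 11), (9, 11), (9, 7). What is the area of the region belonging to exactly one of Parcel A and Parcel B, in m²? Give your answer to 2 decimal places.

101.14

|Parcel A| = 95.5, |Parcel B| = 31, |Parcel A∩Parcel B| = 12.6786.
|Parcel A △ Parcel B| = |Parcel A| + |Parcel B| − 2·|Parcel A∩Parcel B| = 95.5 + 31 − 25.3571 = 101.14.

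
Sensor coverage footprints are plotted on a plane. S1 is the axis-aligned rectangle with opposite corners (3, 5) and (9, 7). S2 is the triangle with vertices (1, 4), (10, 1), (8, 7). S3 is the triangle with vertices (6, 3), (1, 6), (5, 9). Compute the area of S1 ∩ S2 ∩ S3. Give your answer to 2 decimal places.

The intersection is the polygon with vertices (5.511,5.933), (5.667,5), (3.333,5).
By the shoelace formula its area is 1.09.

1.09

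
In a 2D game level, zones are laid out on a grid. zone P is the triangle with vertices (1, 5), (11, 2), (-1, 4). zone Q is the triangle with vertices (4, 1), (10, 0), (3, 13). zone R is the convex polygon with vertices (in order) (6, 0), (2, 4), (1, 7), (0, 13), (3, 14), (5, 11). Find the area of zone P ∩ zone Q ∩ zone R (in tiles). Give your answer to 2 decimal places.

The intersection is the polygon with vertices (3.817,3.197), (3.735,4.179), (5.673,3.598), (5.739,2.877).
By the shoelace formula its area is 1.61.

1.61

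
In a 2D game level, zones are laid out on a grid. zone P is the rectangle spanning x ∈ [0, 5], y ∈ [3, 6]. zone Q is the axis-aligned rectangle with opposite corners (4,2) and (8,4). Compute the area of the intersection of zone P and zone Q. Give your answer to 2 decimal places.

|zone P∩zone Q|: x∈[4,5], y∈[3,4] → 1·1 = 1.

1.00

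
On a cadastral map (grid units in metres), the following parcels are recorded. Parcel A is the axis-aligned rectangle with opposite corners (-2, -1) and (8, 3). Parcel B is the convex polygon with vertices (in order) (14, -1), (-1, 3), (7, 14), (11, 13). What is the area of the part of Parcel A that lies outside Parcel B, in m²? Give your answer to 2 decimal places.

|Parcel A| = 40, |Parcel A∩Parcel B| = 10.8.
|Parcel A ∖ Parcel B| = |Parcel A| − |Parcel A∩Parcel B| = 40 − 10.8 = 29.20.

29.20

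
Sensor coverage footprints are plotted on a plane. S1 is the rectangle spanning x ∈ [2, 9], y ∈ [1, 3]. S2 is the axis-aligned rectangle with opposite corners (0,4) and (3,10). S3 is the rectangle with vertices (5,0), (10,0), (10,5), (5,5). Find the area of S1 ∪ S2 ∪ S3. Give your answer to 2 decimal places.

By inclusion–exclusion:
Individual areas: |S1| = 14, |S2| = 18, |S3| = 25.
|S1∩S2| = 0 (no overlap).
|S1∩S3|: x∈[5,9], y∈[1,3] → 4·2 = 8.
|S2∩S3| = 0 (no overlap).
|S1∩S2∩S3| = 0.
|S1 ∪ S2 ∪ S3| = 57 − 8 + 0 = 49.00.

49.00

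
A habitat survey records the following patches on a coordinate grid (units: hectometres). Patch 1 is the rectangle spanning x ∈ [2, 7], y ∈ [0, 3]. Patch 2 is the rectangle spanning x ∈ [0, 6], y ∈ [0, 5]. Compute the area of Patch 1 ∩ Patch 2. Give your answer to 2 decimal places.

|Patch 1∩Patch 2|: x∈[2,6], y∈[0,3] → 4·3 = 12.

12.00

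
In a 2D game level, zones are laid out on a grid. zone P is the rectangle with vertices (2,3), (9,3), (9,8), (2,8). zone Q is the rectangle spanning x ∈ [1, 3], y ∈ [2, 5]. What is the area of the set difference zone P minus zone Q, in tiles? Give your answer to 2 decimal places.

33.00

|zone P∩zone Q|: x∈[2,3], y∈[3,5] → 1·2 = 2.
|zone P| = 35.
|zone P ∖ zone Q| = |zone P| − |zone P∩zone Q| = 35 − 2 = 33.00.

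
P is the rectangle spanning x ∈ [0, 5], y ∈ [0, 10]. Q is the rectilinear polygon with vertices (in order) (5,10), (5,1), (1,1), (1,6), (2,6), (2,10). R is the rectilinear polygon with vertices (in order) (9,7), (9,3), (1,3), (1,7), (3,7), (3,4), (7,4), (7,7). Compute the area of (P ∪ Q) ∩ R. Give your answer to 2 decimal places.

10.00

The region (P ∪ Q) ∩ R is the polygon with vertices (5,3), (1,3), (1,7), (3,7), (3,4), (5,4).
By the shoelace formula its area is 10.00.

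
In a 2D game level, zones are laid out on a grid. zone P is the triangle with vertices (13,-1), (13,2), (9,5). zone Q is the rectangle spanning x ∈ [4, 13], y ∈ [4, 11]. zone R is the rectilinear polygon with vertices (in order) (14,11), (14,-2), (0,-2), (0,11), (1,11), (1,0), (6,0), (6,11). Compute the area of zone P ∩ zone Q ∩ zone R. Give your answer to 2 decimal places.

0.33

The intersection is the polygon with vertices (10.333,4), (9.667,4), (9,5).
By the shoelace formula its area is 0.33.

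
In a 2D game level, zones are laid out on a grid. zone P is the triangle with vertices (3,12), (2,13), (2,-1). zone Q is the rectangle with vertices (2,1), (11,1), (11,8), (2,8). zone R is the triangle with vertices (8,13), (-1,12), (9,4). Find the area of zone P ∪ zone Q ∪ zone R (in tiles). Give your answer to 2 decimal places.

By inclusion–exclusion:
Individual areas: |zone P| = 7, |zone Q| = 63, |zone R| = 41.
|zone P∩zone Q| = 2.9615.
|zone P∩zone R| = 2.729.
|zone Q∩zone R| = 9.1111.
|zone P∩zone Q∩zone R| = 0.
|zone P ∪ zone Q ∪ zone R| = 111 − 14.8016 + 0 = 96.20.

96.20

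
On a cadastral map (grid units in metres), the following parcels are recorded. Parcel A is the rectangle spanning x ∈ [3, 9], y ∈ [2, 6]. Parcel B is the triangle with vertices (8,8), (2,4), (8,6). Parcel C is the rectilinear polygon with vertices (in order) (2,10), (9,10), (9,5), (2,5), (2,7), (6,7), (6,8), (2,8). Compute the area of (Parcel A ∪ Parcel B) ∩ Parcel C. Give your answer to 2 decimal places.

The region (Parcel A ∪ Parcel B) ∩ Parcel C is the polygon with vertices (9,5), (3,5), (3,6), (5,6), (8,8), (8,6), (9,6).
By the shoelace formula its area is 9.00.

9.00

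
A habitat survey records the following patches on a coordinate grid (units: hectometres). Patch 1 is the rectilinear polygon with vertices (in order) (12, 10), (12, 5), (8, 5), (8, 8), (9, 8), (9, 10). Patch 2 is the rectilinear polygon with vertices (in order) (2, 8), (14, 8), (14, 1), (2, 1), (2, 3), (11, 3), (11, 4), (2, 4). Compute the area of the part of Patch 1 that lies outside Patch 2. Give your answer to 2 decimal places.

6.00

|Patch 1| = 18, |Patch 1∩Patch 2| = 12.
|Patch 1 ∖ Patch 2| = |Patch 1| − |Patch 1∩Patch 2| = 18 − 12 = 6.00.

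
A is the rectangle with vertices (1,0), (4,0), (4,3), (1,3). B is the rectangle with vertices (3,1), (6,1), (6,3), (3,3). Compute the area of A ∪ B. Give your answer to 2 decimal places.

By inclusion–exclusion:
Individual areas: |A| = 9, |B| = 6.
|A∩B|: x∈[3,4], y∈[1,3] → 1·2 = 2.
|A ∪ B| = 15 − 2 = 13.00.

13.00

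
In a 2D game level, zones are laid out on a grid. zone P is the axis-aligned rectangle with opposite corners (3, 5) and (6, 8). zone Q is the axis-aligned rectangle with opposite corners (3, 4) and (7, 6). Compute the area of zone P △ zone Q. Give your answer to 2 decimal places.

|zone P∩zone Q|: x∈[3,6], y∈[5,6] → 3·1 = 3.
|zone P △ zone Q| = |zone P| + |zone Q| − 2·|zone P∩zone Q| = 9 + 8 − 6 = 11.00.

11.00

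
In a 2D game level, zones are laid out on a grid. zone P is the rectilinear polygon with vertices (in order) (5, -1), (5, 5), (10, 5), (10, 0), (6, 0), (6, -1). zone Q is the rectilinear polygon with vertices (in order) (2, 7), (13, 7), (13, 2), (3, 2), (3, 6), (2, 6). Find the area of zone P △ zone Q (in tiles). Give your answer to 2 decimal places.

47.00

|zone P| = 26, |zone Q| = 51, |zone P∩zone Q| = 15.
|zone P △ zone Q| = |zone P| + |zone Q| − 2·|zone P∩zone Q| = 26 + 51 − 30 = 47.00.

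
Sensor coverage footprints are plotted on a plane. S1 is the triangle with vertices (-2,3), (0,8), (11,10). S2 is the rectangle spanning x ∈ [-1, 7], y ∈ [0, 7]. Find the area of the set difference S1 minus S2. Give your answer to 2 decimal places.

|S1| = 25.5, |S1∩S2| = 10.6764.
|S1 ∖ S2| = |S1| − |S1∩S2| = 25.5 − 10.6764 = 14.82.

14.82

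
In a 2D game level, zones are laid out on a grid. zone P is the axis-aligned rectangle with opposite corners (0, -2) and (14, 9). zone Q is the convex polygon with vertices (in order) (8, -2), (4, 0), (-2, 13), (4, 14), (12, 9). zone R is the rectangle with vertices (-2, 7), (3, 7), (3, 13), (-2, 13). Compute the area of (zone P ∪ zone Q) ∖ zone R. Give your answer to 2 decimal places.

|zone P ∪ zone Q| = 197.3333.
|(zone P ∪ zone Q) ∩ zone R| = 22.3333.
|(zone P ∪ zone Q) ∖ zone R| = 197.3333 − 22.3333 = 175.00.

175.00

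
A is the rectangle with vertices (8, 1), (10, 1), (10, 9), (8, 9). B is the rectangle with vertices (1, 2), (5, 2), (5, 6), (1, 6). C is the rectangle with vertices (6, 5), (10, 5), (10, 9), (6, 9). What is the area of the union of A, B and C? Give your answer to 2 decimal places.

By inclusion–exclusion:
Individual areas: |A| = 16, |B| = 16, |C| = 16.
|A∩B| = 0 (no overlap).
|A∩C|: x∈[8,10], y∈[5,9] → 2·4 = 8.
|B∩C| = 0 (no overlap).
|A∩B∩C| = 0.
|A ∪ B ∪ C| = 48 − 8 + 0 = 40.00.

40.00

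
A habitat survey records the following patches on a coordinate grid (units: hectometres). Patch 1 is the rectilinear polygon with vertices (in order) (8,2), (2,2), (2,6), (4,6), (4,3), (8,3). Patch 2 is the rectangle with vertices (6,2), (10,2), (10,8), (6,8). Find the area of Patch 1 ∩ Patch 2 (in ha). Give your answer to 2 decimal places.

The intersection is the polygon with vertices (6,2), (6,3), (8,3), (8,2).
By the shoelace formula its area is 2.00.

2.00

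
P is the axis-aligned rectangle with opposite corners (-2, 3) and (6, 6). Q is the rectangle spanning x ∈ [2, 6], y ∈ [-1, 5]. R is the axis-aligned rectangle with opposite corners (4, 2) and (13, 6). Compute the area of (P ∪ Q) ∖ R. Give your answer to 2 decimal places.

|P ∪ Q| = 40.
|(P ∪ Q) ∩ R| = 8.
|(P ∪ Q) ∖ R| = 40 − 8 = 32.00.

32.00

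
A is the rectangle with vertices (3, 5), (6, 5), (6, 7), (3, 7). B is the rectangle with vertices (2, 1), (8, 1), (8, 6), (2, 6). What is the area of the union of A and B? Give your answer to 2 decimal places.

33.00

By inclusion–exclusion:
Individual areas: |A| = 6, |B| = 30.
|A∩B|: x∈[3,6], y∈[5,6] → 3·1 = 3.
|A ∪ B| = 36 − 3 = 33.00.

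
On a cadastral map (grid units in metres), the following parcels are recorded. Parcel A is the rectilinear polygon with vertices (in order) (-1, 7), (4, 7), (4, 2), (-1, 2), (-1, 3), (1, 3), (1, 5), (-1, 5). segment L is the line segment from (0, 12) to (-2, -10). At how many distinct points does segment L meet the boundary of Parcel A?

4

The segment meets the boundary at (-0.909,2), (-0.818,3), (-0.636,5), (-0.455,7).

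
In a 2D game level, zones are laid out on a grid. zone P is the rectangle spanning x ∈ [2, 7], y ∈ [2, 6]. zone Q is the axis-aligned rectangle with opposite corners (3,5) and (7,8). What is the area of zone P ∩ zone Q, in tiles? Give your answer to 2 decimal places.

4.00

|zone P∩zone Q|: x∈[3,7], y∈[5,6] → 4·1 = 4.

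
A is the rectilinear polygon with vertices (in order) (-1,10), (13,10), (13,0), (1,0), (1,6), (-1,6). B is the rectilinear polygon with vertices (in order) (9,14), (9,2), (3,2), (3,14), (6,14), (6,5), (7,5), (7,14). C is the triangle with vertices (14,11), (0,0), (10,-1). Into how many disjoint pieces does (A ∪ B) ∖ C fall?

2

(A ∪ B) ∖ C splits into 2 disjoint pieces (area 82.0292, area 10.6667).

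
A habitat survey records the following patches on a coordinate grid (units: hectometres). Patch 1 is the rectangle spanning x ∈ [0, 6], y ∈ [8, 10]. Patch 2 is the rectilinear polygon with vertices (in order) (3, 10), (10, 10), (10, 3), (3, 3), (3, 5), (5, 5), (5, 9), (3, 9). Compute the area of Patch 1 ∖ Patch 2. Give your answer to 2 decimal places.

8.00

|Patch 1| = 12, |Patch 1∩Patch 2| = 4.
|Patch 1 ∖ Patch 2| = |Patch 1| − |Patch 1∩Patch 2| = 12 − 4 = 8.00.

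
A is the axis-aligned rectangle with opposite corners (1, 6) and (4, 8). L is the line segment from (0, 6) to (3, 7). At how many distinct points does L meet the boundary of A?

The segment meets the boundary at (1,6.333).

1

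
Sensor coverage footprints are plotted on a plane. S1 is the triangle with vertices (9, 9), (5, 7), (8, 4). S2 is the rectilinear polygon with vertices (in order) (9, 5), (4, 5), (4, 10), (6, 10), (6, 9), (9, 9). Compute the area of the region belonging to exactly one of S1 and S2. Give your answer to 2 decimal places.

|S1| = 9, |S2| = 22, |S1∩S2| = 8.4.
|S1 △ S2| = |S1| + |S2| − 2·|S1∩S2| = 9 + 22 − 16.8 = 14.20.

14.20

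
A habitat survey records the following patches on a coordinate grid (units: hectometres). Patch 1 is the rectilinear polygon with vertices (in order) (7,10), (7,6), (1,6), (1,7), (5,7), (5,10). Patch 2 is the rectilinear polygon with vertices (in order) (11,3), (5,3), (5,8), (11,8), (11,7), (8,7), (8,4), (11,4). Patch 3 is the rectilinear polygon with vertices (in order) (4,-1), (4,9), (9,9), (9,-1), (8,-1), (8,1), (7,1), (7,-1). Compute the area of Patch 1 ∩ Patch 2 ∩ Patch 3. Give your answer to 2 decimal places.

4.00

The intersection is the polygon with vertices (5,6), (5,7), (5,8), (7,8), (7,6).
By the shoelace formula its area is 4.00.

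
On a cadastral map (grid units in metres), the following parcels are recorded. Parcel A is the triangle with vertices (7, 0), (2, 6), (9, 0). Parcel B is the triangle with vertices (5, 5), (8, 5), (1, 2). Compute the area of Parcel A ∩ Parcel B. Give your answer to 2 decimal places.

0.47

The intersection is the polygon with vertices (3.667,4), (4.022,4.267), (4.778,3.619), (4.193,3.368).
By the shoelace formula its area is 0.47.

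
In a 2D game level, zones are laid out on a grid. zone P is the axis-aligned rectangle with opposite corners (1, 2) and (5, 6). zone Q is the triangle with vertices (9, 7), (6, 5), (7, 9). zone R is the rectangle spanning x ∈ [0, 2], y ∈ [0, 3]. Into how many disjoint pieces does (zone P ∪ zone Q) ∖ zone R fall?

2

(zone P ∪ zone Q) ∖ zone R splits into 2 disjoint pieces (area 15, area 5).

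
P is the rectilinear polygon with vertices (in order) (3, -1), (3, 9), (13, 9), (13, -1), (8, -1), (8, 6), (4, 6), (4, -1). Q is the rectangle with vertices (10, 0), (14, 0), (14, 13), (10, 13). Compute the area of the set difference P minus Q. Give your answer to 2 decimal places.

45.00

|P| = 72, |P∩Q| = 27.
|P ∖ Q| = |P| − |P∩Q| = 72 − 27 = 45.00.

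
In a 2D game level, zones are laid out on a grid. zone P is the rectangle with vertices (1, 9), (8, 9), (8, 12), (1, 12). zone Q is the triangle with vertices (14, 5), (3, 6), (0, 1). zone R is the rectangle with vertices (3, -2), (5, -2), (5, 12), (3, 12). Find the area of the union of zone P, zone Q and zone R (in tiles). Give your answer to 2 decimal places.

64.47

By inclusion–exclusion:
Individual areas: |zone P| = 21, |zone Q| = 29, |zone R| = 28.
|zone P∩zone Q| = 0.
|zone P∩zone R|: x∈[3,5], y∈[9,12] → 2·3 = 6.
|zone Q∩zone R| = 7.5325.
|zone P∩zone Q∩zone R| = 0.
|zone P ∪ zone Q ∪ zone R| = 78 − 13.5325 + 0 = 64.47.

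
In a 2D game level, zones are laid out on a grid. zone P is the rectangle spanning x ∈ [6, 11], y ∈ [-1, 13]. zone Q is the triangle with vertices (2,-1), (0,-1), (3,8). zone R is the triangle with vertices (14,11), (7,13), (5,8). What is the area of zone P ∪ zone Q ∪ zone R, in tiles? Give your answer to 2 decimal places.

82.87

By inclusion–exclusion:
Individual areas: |zone P| = 70, |zone Q| = 9, |zone R| = 19.5.
|zone P∩zone Q| = 0.
|zone P∩zone R| = 15.631.
|zone Q∩zone R| = 0.
|zone P∩zone Q∩zone R| = 0.
|zone P ∪ zone Q ∪ zone R| = 98.5 − 15.631 + 0 = 82.87.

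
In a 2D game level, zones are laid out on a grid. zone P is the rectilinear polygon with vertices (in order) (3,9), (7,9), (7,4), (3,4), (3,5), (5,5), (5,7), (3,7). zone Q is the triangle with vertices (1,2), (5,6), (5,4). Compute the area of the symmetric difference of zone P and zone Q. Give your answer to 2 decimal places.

|zone P| = 16, |zone Q| = 4, |zone P∩zone Q| = 1.5.
|zone P △ zone Q| = |zone P| + |zone Q| − 2·|zone P∩zone Q| = 16 + 4 − 3 = 17.00.

17.00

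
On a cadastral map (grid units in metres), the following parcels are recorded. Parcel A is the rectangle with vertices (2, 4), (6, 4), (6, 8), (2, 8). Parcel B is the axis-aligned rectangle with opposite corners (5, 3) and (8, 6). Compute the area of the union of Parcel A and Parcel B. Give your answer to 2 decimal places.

By inclusion–exclusion:
Individual areas: |Parcel A| = 16, |Parcel B| = 9.
|Parcel A∩Parcel B|: x∈[5,6], y∈[4,6] → 1·2 = 2.
|Parcel A ∪ Parcel B| = 25 − 2 = 23.00.

23.00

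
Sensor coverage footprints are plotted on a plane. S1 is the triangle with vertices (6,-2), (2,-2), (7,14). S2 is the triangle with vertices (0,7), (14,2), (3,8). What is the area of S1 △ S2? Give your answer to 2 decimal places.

|S1| = 32, |S2| = 14.5, |S1∩S2| = 3.0135.
|S1 △ S2| = |S1| + |S2| − 2·|S1∩S2| = 32 + 14.5 − 6.0271 = 40.47.

40.47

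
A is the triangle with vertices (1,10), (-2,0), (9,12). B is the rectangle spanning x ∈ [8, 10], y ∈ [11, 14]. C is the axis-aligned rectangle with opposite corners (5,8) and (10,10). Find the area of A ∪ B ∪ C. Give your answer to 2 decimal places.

50.08

By inclusion–exclusion:
Individual areas: |A| = 37, |B| = 6, |C| = 10.
|A∩B| = 0.4167.
|A∩C| = 2.5.
|B∩C| = 0 (no overlap).
|A∩B∩C| = 0.
|A ∪ B ∪ C| = 53 − 2.9167 + 0 = 50.08.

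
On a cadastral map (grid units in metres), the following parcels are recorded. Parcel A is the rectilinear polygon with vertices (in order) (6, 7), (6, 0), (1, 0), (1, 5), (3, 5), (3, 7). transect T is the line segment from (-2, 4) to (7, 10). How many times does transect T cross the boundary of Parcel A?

The segment lies entirely outside Parcel A and never meets its boundary.

0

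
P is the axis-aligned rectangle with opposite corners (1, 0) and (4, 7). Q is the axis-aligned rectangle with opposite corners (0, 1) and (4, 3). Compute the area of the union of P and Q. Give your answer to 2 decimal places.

23.00

By inclusion–exclusion:
Individual areas: |P| = 21, |Q| = 8.
|P∩Q|: x∈[1,4], y∈[1,3] → 3·2 = 6.
|P ∪ Q| = 29 − 6 = 23.00.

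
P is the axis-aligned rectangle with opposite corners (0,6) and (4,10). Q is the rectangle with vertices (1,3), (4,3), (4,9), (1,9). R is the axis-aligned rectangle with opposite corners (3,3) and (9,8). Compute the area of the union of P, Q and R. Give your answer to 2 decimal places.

50.00

By inclusion–exclusion:
Individual areas: |P| = 16, |Q| = 18, |R| = 30.
|P∩Q|: x∈[1,4], y∈[6,9] → 3·3 = 9.
|P∩R|: x∈[3,4], y∈[6,8] → 1·2 = 2.
|Q∩R|: x∈[3,4], y∈[3,8] → 1·5 = 5.
|P∩Q∩R| = 2.
|P ∪ Q ∪ R| = 64 − 16 + 2 = 50.00.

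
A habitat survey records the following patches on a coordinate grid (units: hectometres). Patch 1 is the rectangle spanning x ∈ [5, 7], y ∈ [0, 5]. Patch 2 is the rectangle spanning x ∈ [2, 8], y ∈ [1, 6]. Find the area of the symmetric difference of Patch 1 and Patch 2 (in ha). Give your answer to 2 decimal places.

24.00

|Patch 1∩Patch 2|: x∈[5,7], y∈[1,5] → 2·4 = 8.
|Patch 1 △ Patch 2| = |Patch 1| + |Patch 2| − 2·|Patch 1∩Patch 2| = 10 + 30 − 16 = 24.00.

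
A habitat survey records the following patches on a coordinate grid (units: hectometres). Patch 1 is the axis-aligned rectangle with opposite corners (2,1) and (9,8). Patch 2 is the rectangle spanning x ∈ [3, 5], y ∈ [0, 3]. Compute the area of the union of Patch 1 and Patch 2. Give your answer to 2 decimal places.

By inclusion–exclusion:
Individual areas: |Patch 1| = 49, |Patch 2| = 6.
|Patch 1∩Patch 2|: x∈[3,5], y∈[1,3] → 2·2 = 4.
|Patch 1 ∪ Patch 2| = 55 − 4 = 51.00.

51.00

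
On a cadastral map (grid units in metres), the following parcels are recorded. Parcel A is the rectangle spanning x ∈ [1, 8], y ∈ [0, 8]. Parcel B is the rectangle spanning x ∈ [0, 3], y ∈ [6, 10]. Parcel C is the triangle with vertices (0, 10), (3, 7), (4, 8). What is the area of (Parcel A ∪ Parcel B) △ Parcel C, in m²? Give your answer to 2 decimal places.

|Parcel A ∪ Parcel B| = 64.
|(Parcel A ∪ Parcel B) ∩ Parcel C| = 2.75.
|(Parcel A ∪ Parcel B) △ Parcel C| = 64 + 3 − 5.5 = 61.50.

61.50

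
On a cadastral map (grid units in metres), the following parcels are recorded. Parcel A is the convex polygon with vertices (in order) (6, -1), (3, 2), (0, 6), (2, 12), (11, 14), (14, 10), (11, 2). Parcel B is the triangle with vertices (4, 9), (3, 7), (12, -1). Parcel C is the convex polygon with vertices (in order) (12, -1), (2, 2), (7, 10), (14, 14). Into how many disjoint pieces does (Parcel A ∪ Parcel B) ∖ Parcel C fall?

(Parcel A ∪ Parcel B) ∖ Parcel C splits into 3 disjoint pieces (area 51.5636, area 0.7495, area 4.1143).

3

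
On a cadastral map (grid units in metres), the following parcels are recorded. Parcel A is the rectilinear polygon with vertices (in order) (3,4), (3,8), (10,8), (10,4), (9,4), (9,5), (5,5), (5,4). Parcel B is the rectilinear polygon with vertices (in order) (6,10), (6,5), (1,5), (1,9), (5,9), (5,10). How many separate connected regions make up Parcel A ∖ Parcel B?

2

Parcel A ∖ Parcel B splits into 2 disjoint pieces (area 2, area 13).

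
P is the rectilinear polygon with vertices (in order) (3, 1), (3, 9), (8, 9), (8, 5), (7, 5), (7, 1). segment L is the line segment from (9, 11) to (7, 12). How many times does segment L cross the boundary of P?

The segment lies entirely outside P and never meets its boundary.

0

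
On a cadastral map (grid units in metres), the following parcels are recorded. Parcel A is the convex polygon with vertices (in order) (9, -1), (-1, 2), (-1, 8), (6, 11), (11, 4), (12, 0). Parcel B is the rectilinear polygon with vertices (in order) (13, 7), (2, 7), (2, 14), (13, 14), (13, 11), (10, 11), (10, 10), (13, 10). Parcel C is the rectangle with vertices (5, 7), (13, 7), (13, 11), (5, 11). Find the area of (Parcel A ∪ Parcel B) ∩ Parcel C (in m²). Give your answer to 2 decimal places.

29.00

|Parcel A ∪ Parcel B| = 158.2143.
|(Parcel A ∪ Parcel B) ∩ Parcel C| = 29.00.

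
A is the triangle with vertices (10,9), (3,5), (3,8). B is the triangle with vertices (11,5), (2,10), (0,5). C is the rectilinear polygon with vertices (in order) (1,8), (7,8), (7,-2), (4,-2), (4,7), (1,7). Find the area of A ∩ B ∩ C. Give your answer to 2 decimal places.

The intersection is the polygon with vertices (3,8), (5.6,8), (6.944,7.253), (4,5.571), (4,7), (3,7).
By the shoelace formula its area is 5.17.

5.17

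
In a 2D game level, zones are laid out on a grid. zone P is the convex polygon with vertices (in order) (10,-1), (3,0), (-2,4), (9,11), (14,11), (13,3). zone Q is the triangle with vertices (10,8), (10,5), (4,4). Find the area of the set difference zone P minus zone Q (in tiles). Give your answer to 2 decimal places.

112.00

|zone P| = 121, |zone P∩zone Q| = 9.
|zone P ∖ zone Q| = |zone P| − |zone P∩zone Q| = 121 − 9 = 112.00.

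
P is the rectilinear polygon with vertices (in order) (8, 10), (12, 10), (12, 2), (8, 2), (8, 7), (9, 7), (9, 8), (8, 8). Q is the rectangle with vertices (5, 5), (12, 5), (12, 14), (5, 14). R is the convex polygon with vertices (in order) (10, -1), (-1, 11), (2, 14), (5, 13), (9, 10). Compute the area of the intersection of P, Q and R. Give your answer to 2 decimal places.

The intersection is the polygon with vertices (8,5), (8,7), (9,7), (9,8), (8,8), (8,10), (9,10), (9.454,5).
By the shoelace formula its area is 5.14.

5.14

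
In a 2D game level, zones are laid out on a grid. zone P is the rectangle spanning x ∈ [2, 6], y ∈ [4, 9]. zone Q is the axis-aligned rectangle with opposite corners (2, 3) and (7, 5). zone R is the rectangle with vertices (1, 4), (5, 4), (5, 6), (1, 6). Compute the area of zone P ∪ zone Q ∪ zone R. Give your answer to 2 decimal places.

By inclusion–exclusion:
Individual areas: |zone P| = 20, |zone Q| = 10, |zone R| = 8.
|zone P∩zone Q|: x∈[2,6], y∈[4,5] → 4·1 = 4.
|zone P∩zone R|: x∈[2,5], y∈[4,6] → 3·2 = 6.
|zone Q∩zone R|: x∈[2,5], y∈[4,5] → 3·1 = 3.
|zone P∩zone Q∩zone R| = 3.
|zone P ∪ zone Q ∪ zone R| = 38 − 13 + 3 = 28.00.

28.00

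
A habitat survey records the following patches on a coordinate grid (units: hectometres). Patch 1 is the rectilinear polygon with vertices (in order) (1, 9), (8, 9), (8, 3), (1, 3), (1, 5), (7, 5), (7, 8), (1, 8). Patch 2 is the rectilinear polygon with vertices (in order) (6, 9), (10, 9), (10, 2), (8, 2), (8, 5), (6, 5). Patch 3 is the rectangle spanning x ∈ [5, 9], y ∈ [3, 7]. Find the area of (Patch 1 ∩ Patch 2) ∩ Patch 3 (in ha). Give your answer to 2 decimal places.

2.00

|Patch 1 ∩ Patch 2| = 5.
|(Patch 1 ∩ Patch 2) ∩ Patch 3| = 2.00.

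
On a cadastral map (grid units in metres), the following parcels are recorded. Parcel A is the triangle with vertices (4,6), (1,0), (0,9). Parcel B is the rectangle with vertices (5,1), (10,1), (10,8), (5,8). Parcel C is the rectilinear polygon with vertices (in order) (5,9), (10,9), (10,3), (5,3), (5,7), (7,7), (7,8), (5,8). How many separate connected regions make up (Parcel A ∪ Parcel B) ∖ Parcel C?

3

(Parcel A ∪ Parcel B) ∖ Parcel C splits into 3 disjoint pieces (area 16.5, area 10, area 2).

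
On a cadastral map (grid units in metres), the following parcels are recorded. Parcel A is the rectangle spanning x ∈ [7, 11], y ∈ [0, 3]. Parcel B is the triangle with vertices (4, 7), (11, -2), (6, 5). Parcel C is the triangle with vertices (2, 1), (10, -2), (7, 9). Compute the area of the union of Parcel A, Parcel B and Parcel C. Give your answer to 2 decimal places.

45.64

By inclusion–exclusion:
Individual areas: |Parcel A| = 12, |Parcel B| = 2, |Parcel C| = 39.5.
|Parcel A∩Parcel B| = 0.6667.
|Parcel A∩Parcel C| = 6.1364.
|Parcel B∩Parcel C| = 1.7084.
|Parcel A∩Parcel B∩Parcel C| = 0.6512.
|Parcel A ∪ Parcel B ∪ Parcel C| = 53.5 − 8.5114 + 0.6512 = 45.64.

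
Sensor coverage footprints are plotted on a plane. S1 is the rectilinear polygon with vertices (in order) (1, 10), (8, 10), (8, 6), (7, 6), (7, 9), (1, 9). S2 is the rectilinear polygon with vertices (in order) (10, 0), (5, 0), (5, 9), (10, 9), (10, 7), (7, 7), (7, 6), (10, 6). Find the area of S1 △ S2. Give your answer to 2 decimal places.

48.00

|S1| = 10, |S2| = 42, |S1∩S2| = 2.
|S1 △ S2| = |S1| + |S2| − 2·|S1∩S2| = 10 + 42 − 4 = 48.00.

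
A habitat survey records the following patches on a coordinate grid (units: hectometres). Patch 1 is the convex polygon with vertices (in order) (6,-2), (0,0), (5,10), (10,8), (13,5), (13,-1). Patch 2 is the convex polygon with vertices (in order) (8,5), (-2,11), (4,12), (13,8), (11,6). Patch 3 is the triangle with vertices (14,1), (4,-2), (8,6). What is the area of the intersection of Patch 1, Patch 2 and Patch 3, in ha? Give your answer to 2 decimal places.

The intersection is the polygon with vertices (8,5), (7.615,5.231), (8,6), (8.857,5.286).
By the shoelace formula its area is 0.62.

0.62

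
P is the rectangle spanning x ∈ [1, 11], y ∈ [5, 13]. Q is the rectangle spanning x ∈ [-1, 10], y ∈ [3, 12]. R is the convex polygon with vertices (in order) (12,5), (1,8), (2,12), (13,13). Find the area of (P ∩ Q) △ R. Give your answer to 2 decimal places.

39.91

|P ∩ Q| = 63.
|(P ∩ Q) ∩ R| = 45.0455.
|(P ∩ Q) △ R| = 63 + 67 − 90.0909 = 39.91.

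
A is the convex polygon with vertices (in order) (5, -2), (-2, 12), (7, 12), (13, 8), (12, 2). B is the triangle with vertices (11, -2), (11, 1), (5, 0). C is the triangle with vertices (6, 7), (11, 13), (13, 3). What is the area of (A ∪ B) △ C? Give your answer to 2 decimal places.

|A ∪ B| = 134.2693.
|(A ∪ B) ∩ C| = 25.0817.
|(A ∪ B) △ C| = 134.2693 + 31 − 50.1634 = 115.11.

115.11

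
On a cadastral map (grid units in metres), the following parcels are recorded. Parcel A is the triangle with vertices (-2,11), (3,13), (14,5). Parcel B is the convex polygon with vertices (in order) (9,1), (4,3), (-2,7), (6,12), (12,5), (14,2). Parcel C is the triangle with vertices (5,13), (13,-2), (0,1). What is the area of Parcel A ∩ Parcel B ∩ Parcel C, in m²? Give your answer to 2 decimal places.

9.31

The intersection is the polygon with vertices (3.333,9), (4.085,10.803), (5.126,11.454), (6.267,10.624), (8.083,7.219).
By the shoelace formula its area is 9.31.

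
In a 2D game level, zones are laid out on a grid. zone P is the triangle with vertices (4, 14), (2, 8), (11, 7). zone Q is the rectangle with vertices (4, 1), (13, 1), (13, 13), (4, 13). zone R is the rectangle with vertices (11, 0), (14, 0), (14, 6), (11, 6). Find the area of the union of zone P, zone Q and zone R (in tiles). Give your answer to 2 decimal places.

122.72

By inclusion–exclusion:
Individual areas: |zone P| = 28, |zone Q| = 108, |zone R| = 18.
|zone P∩zone Q| = 21.2778.
|zone P∩zone R| = 0.
|zone Q∩zone R|: x∈[11,13], y∈[1,6] → 2·5 = 10.
|zone P∩zone Q∩zone R| = 0.
|zone P ∪ zone Q ∪ zone R| = 154 − 31.2778 + 0 = 122.72.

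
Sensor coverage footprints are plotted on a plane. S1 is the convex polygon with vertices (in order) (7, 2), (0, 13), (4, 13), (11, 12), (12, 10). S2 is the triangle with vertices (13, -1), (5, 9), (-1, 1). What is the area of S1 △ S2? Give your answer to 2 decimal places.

|S1| = 68, |S2| = 62, |S1∩S2| = 14.4707.
|S1 △ S2| = |S1| + |S2| − 2·|S1∩S2| = 68 + 62 − 28.9413 = 101.06.

101.06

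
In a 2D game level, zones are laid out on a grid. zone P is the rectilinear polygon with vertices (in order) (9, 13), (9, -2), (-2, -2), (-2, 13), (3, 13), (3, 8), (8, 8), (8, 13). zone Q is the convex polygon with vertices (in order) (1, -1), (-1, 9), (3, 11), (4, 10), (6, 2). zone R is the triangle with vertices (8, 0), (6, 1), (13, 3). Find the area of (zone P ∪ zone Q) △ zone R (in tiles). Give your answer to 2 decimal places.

|zone P ∪ zone Q| = 143.
|(zone P ∪ zone Q) ∩ zone R| = 2.9857.
|(zone P ∪ zone Q) △ zone R| = 143 + 5.5 − 5.9714 = 142.53.

142.53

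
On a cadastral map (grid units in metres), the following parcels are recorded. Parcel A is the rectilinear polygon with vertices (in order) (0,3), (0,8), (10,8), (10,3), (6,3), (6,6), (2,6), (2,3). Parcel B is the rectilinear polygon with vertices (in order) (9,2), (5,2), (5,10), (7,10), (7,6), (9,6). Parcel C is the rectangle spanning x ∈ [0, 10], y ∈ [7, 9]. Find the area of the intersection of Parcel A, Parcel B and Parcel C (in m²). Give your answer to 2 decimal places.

The intersection is the polygon with vertices (7,7), (5,7), (5,8), (7,8).
By the shoelace formula its area is 2.00.

2.00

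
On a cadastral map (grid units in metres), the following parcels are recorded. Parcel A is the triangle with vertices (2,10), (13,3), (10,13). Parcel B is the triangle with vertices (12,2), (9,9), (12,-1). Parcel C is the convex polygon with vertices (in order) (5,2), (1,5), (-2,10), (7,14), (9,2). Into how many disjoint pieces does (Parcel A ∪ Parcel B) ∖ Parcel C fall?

(Parcel A ∪ Parcel B) ∖ Parcel C is a single connected region.

1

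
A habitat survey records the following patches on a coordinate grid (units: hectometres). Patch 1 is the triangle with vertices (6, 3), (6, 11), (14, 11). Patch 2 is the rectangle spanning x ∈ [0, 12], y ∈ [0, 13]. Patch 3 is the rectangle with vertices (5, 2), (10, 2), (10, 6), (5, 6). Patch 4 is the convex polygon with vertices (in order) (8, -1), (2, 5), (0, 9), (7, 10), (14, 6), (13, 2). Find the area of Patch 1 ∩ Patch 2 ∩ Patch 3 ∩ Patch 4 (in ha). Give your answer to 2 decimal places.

4.50

The intersection is the polygon with vertices (6,6), (9,6), (6,3).
By the shoelace formula its area is 4.50.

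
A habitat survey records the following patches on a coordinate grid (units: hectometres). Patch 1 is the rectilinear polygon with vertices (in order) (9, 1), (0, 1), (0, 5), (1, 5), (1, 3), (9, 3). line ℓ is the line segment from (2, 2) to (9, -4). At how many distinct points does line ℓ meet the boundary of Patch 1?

1

The segment meets the boundary at (3.167,1).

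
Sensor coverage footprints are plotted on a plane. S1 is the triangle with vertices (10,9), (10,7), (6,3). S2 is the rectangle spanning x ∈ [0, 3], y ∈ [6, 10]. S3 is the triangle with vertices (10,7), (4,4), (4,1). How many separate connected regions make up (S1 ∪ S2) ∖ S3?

2

(S1 ∪ S2) ∖ S3 splits into 2 disjoint pieces (area 2, area 12).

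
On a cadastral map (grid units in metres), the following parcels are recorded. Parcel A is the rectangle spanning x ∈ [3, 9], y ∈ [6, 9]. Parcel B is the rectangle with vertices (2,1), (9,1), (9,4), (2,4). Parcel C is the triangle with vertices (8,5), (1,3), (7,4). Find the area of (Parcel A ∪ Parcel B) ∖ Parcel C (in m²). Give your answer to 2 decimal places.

|Parcel A ∪ Parcel B| = 39.
|(Parcel A ∪ Parcel B) ∩ Parcel C| = 1.1905.
|(Parcel A ∪ Parcel B) ∖ Parcel C| = 39 − 1.1905 = 37.81.

37.81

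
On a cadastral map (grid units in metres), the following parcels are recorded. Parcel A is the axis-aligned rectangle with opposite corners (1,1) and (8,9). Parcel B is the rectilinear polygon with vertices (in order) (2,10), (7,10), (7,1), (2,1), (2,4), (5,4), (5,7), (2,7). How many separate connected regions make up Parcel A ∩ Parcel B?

Parcel A ∩ Parcel B is a single connected region.

1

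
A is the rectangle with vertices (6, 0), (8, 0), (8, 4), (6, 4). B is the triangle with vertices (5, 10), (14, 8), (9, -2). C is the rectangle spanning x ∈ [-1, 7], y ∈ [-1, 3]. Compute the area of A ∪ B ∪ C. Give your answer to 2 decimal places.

By inclusion–exclusion:
Individual areas: |A| = 8, |B| = 50, |C| = 32.
|A∩B| = 1.5.
|A∩C|: x∈[6,7], y∈[0,3] → 1·3 = 3.
|B∩C| = 0.
|A∩B∩C| = 0.
|A ∪ B ∪ C| = 90 − 4.5 + 0 = 85.50.

85.50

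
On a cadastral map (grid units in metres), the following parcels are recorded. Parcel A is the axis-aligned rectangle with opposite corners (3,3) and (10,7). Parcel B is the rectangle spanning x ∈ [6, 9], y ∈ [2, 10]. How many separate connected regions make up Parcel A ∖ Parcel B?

2

Parcel A ∖ Parcel B splits into 2 disjoint pieces (area 4, area 12).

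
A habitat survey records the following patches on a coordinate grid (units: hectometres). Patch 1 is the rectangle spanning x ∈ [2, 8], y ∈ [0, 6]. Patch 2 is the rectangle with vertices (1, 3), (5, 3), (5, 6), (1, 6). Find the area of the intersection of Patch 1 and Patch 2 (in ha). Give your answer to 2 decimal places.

|Patch 1∩Patch 2|: x∈[2,5], y∈[3,6] → 3·3 = 9.

9.00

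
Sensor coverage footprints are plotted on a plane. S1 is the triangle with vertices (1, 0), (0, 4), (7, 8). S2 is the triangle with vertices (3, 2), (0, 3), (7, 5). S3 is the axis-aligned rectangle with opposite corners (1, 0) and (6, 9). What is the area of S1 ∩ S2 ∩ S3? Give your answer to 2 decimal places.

The intersection is the polygon with vertices (4.136,4.182), (2.6,2.133), (1,2.667), (1,3.286).
By the shoelace formula its area is 3.02.

3.02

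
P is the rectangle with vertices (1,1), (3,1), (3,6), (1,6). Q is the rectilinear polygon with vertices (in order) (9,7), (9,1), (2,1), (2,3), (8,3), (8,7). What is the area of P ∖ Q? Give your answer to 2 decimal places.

|P| = 10, |P∩Q| = 2.
|P ∖ Q| = |P| − |P∩Q| = 10 − 2 = 8.00.

8.00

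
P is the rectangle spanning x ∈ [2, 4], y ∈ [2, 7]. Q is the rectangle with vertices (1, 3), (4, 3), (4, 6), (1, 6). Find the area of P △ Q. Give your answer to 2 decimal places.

7.00

|P∩Q|: x∈[2,4], y∈[3,6] → 2·3 = 6.
|P △ Q| = |P| + |Q| − 2·|P∩Q| = 10 + 9 − 12 = 7.00.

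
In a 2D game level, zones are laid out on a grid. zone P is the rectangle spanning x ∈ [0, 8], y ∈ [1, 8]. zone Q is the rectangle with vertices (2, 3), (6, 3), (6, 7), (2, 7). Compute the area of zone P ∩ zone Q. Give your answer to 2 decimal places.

|zone P∩zone Q|: x∈[2,6], y∈[3,7] → 4·4 = 16.

16.00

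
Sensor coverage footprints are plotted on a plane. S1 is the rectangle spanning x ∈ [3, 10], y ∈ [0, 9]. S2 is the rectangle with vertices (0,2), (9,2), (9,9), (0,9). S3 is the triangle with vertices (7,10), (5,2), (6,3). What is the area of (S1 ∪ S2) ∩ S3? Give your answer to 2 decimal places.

The region (S1 ∪ S2) ∩ S3 is the polygon with vertices (6.857,9), (6,3), (5,2), (6.75,9).
By the shoelace formula its area is 2.95.

2.95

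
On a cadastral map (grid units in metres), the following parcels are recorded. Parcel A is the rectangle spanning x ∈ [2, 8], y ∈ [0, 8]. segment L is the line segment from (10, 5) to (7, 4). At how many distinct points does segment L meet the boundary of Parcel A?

The segment meets the boundary at (8,4.333).

1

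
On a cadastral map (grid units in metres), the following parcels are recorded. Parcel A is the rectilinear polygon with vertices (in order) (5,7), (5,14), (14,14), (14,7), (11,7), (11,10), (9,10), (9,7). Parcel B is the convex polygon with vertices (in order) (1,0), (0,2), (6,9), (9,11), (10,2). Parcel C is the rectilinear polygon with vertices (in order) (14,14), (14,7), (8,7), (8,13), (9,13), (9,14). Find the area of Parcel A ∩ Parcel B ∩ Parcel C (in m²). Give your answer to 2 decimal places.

The intersection is the polygon with vertices (9,11), (9.111,10), (9,10), (9,7), (8,7), (8,10.333).
By the shoelace formula its area is 3.72.

3.72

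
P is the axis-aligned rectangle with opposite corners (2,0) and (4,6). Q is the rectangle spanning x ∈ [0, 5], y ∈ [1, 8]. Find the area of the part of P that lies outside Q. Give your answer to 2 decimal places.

|P∩Q|: x∈[2,4], y∈[1,6] → 2·5 = 10.
|P| = 12.
|P ∖ Q| = |P| − |P∩Q| = 12 − 10 = 2.00.

2.00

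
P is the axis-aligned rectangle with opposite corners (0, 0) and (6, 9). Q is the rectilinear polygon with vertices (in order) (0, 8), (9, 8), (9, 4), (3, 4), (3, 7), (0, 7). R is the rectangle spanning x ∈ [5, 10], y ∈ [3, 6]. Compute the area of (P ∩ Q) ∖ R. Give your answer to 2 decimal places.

|P ∩ Q| = 15.
|(P ∩ Q) ∩ R| = 2.
|(P ∩ Q) ∖ R| = 15 − 2 = 13.00.

13.00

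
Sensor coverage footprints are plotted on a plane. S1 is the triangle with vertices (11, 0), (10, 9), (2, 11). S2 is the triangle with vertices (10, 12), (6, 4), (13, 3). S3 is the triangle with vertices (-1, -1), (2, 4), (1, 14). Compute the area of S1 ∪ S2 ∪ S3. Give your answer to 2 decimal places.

By inclusion–exclusion:
Individual areas: |S1| = 35, |S2| = 30, |S3| = 17.5.
|S1∩S2| = 15.5222.
|S1∩S3| = 0.
|S2∩S3| = 0.
|S1∩S2∩S3| = 0.
|S1 ∪ S2 ∪ S3| = 82.5 − 15.5222 + 0 = 66.98.

66.98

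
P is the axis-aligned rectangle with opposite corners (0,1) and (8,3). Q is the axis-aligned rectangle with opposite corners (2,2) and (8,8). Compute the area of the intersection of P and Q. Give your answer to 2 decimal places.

6.00

|P∩Q|: x∈[2,8], y∈[2,3] → 6·1 = 6.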